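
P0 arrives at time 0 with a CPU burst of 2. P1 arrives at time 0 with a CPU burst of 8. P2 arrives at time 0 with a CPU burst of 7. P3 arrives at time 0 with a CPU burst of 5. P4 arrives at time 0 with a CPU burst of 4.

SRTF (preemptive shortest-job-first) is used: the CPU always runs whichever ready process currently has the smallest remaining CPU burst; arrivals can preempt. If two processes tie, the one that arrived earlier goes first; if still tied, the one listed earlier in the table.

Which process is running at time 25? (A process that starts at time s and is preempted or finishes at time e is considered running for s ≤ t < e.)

P1

Schedule: | P0 0-2 | P4 2-6 | P3 6-11 | P2 11-18 | P1 18-26 |
Completion: P0=2  P1=26  P2=18  P3=11  P4=6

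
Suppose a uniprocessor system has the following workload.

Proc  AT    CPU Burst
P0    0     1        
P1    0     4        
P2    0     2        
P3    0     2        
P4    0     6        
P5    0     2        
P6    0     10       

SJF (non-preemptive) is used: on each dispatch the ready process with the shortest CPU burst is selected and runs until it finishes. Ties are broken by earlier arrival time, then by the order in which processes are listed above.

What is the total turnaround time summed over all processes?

71

Schedule: | P0 0-1 | P2 1-3 | P3 3-5 | P5 5-7 | P1 7-11 | P4 11-17 | P6 17-27 |
Completion: P0=1  P1=11  P2=3  P3=5  P4=17  P5=7  P6=27
Turnaround (C−A): P0=1  P1=11  P2=3  P3=5  P4=17  P5=7  P6=27
Turnaround = completion − arrival: P0=1, P1=11, P2=3, P3=5, P4=17, P5=7, P6=27
Total turnaround = 1 + 11 + 3 + 5 + 17 + 7 + 27 = 71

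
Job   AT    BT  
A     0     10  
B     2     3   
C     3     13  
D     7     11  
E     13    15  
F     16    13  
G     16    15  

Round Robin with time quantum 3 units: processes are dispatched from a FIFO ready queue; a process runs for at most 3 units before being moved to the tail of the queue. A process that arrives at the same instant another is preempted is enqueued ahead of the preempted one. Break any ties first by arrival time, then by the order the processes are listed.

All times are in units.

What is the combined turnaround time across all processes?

340

Gantt: | A 0-3 | B 3-6 | C 6-9 | A 9-12 | D 12-15 | C 15-18 | A 18-21 | E 21-24 | D 24-27 | F 27-30 | G 30-33 | C 33-36 | A 36-37 | E 37-40 | D 40-43 | F 43-46 | G 46-49 | C 49-52 | E 52-55 | D 55-57 | F 57-60 | G 60-63 | C 63-64 | E 64-67 | F 67-70 | G 70-73 | E 73-76 | F 76-77 | G 77-80 |
Completion: A=37  B=6  C=64  D=57  E=76  F=77  G=80
Turnaround (C−A): A=37  B=4  C=61  D=50  E=63  F=61  G=64
Turnaround = completion − arrival: A=37, B=4, C=61, D=50, E=63, F=61, G=64
Total turnaround = 37 + 4 + 61 + 50 + 63 + 61 + 64 = 340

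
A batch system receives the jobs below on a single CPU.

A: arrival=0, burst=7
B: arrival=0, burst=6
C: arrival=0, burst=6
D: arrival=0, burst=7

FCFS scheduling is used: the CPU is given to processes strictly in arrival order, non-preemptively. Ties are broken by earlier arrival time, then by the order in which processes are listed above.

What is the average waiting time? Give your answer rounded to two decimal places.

9.75

Schedule: | A 0-7 | B 7-13 | C 13-19 | D 19-26 |
Completion: A=7  B=13  C=19  D=26
Turnaround (C−A): A=7  B=13  C=19  D=26
Waiting times: A=0, B=7, C=13, D=19
Average waiting = (0+7+13+19) / 4 = 39/4 = 9.75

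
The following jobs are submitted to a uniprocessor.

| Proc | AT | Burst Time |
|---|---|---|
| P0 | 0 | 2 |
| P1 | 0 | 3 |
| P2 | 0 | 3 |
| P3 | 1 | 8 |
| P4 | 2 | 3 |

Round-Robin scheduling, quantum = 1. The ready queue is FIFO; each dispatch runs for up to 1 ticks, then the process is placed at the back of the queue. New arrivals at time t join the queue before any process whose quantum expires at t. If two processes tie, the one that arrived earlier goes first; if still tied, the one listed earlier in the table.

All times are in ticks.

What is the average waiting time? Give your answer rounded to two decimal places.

7.80

Timeline: | P0 0-1 | P1 1-2 | P2 2-3 | P3 3-4 | P0 4-5 | P4 5-6 | P1 6-7 | P2 7-8 | P3 8-9 | P4 9-10 | P1 10-11 | P2 11-12 | P3 12-13 | P4 13-14 | P3 14-19 |
Completion: P0=5  P1=11  P2=12  P3=19  P4=14
Waiting times: P0=3, P1=8, P2=9, P3=10, P4=9
Average waiting = (3+8+9+10+9) / 5 = 39/5 = 7.80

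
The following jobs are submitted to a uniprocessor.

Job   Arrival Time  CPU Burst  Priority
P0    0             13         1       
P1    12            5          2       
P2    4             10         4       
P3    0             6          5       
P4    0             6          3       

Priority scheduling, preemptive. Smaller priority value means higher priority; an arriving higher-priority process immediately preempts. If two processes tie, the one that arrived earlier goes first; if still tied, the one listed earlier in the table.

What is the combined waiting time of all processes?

Gantt: | P0 0-13 | P1 13-18 | P4 18-24 | P2 24-34 | P3 34-40 |
Completion: P0=13  P1=18  P2=34  P3=40  P4=24
Turnaround (C−A): P0=13  P1=6  P2=30  P3=40  P4=24
Waiting = turnaround − burst: P0=0, P1=1, P2=20, P3=34, P4=18
Total waiting = 0 + 1 + 20 + 34 + 18 = 73

73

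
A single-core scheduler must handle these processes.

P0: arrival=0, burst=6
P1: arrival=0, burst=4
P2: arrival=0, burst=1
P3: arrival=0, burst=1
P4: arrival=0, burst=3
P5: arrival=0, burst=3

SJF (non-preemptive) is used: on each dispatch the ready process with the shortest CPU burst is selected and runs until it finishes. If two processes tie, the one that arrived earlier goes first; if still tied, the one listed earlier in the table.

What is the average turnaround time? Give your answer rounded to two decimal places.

7.67

Timeline: | P2 0-1 | P3 1-2 | P4 2-5 | P5 5-8 | P1 8-12 | P0 12-18 |
Completion: P0=18  P1=12  P2=1  P3=2  P4=5  P5=8
Turnaround (C−A): P0=18  P1=12  P2=1  P3=2  P4=5  P5=8
Turnaround times: P0=18, P1=12, P2=1, P3=2, P4=5, P5=8
Average turnaround = (18+12+1+2+5+8) / 6 = 46/6 = 7.67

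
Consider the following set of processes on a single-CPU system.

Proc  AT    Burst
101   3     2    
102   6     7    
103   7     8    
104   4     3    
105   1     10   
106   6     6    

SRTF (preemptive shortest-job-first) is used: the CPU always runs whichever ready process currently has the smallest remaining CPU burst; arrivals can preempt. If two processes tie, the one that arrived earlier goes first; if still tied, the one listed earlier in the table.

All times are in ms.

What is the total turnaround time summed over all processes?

Schedule: | idle 0-1 | 105 1-3 | 101 3-5 | 104 5-8 | 106 8-14 | 102 14-21 | 105 21-29 | 103 29-37 |
Completion: 101=5  102=21  103=37  104=8  105=29  106=14
Turnaround = completion − arrival: 101=2, 102=15, 103=30, 104=4, 105=28, 106=8
Total turnaround = 2 + 15 + 30 + 4 + 28 + 8 = 87

87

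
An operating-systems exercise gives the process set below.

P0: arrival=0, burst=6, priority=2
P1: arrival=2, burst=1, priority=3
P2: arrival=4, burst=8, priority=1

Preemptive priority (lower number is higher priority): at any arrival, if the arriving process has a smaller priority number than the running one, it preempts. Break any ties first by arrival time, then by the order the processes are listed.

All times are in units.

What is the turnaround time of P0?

Schedule: | P0 0-4 | P2 4-12 | P0 12-14 | P1 14-15 |
Completion: P0=14  P1=15  P2=12
Turnaround (C−A): P0=14  P1=13  P2=8
Turnaround(P0) = completion − arrival = 14 − 0 = 14

14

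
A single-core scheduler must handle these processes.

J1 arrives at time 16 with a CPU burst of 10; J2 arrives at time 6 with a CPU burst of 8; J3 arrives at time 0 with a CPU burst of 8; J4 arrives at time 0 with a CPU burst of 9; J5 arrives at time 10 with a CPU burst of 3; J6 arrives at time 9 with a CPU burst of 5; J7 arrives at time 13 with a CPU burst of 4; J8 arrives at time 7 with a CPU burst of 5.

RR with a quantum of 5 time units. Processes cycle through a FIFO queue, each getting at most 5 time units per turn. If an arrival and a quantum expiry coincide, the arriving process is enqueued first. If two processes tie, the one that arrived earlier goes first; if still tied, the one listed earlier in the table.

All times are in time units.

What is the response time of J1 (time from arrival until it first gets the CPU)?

23

Timeline: | J3 0-5 | J4 5-10 | J3 10-13 | J2 13-18 | J8 18-23 | J6 23-28 | J5 28-31 | J4 31-35 | J7 35-39 | J1 39-44 | J2 44-47 | J1 47-52 |
Completion: J1=52  J2=47  J3=13  J4=35  J5=31  J6=28  J7=39  J8=23
Turnaround (C−A): J1=36  J2=41  J3=13  J4=35  J5=21  J6=19  J7=26  J8=16
Response(J1) = first start − arrival = 39 − 16 = 23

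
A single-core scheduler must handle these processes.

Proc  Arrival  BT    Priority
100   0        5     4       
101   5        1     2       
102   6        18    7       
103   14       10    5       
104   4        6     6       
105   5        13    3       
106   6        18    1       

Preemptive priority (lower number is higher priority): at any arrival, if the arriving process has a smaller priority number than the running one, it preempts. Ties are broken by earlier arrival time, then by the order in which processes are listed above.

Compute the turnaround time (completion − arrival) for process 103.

Gantt: | 100 0-5 | 101 5-6 | 106 6-24 | 105 24-37 | 103 37-47 | 104 47-53 | 102 53-71 |
Completion: 100=5  101=6  102=71  103=47  104=53  105=37  106=24
Turnaround(103) = completion − arrival = 47 − 14 = 33

33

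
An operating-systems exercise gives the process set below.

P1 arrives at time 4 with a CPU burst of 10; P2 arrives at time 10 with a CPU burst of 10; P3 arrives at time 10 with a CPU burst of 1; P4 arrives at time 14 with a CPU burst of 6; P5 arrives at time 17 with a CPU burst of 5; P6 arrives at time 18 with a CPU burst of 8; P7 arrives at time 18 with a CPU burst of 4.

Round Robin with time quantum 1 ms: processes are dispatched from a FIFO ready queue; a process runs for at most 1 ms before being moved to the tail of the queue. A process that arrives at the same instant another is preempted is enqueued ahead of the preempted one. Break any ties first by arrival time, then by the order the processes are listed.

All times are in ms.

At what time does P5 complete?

41

Schedule: | idle 0-4 | P1 4-10 | P2 10-11 | P3 11-12 | P1 12-13 | P2 13-14 | P1 14-15 | P4 15-16 | P2 16-17 | P1 17-18 | P4 18-19 | P5 19-20 | P2 20-21 | P6 21-22 | P7 22-23 | P1 23-24 | P4 24-25 | P5 25-26 | P2 26-27 | P6 27-28 | P7 28-29 | P4 29-30 | P5 30-31 | P2 31-32 | P6 32-33 | P7 33-34 | P4 34-35 | P5 35-36 | P2 36-37 | P6 37-38 | P7 38-39 | P4 39-40 | P5 40-41 | P2 41-42 | P6 42-43 | P2 43-44 | P6 44-45 | P2 45-46 | P6 46-48 |
Completion: P1=24  P2=46  P3=12  P4=40  P5=41  P6=48  P7=39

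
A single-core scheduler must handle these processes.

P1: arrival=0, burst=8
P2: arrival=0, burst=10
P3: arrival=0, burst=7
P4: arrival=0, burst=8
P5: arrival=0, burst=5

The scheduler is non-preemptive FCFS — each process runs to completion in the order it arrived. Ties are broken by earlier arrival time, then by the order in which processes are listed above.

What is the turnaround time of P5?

Gantt: | P1 0-8 | P2 8-18 | P3 18-25 | P4 25-33 | P5 33-38 |
Completion: P1=8  P2=18  P3=25  P4=33  P5=38
Turnaround (C−A): P1=8  P2=18  P3=25  P4=33  P5=38
Turnaround(P5) = completion − arrival = 38 − 0 = 38

38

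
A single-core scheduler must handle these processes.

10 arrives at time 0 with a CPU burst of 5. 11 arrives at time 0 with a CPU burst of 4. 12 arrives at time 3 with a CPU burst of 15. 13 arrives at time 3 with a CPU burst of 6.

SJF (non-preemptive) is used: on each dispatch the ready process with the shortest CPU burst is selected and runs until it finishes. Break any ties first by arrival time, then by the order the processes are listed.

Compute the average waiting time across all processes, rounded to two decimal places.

5.50

Timeline: | 11 0-4 | 10 4-9 | 13 9-15 | 12 15-30 |
Completion: 10=9  11=4  12=30  13=15
Turnaround (C−A): 10=9  11=4  12=27  13=12
Waiting times: 10=4, 11=0, 12=12, 13=6
Average waiting = (4+0+12+6) / 4 = 22/4 = 5.50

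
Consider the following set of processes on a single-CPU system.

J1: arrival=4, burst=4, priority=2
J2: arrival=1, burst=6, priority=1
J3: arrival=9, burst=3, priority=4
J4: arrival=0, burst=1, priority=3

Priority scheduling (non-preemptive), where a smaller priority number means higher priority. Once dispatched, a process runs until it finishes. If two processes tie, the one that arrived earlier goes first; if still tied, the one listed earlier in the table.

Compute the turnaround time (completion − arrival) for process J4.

1

Schedule: | J4 0-1 | J2 1-7 | J1 7-11 | J3 11-14 |
Completion: J1=11  J2=7  J3=14  J4=1
Turnaround(J4) = completion − arrival = 1 − 0 = 1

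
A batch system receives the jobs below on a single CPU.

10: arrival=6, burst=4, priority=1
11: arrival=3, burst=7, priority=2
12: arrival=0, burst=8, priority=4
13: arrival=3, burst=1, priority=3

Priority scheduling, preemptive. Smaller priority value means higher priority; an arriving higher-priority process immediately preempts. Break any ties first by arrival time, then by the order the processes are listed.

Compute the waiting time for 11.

Schedule: | 12 0-3 | 11 3-6 | 10 6-10 | 11 10-14 | 13 14-15 | 12 15-20 |
Completion: 10=10  11=14  12=20  13=15
Turnaround (C−A): 10=4  11=11  12=20  13=12
Waiting(11) = turnaround − burst = 11 − 7 = 4

4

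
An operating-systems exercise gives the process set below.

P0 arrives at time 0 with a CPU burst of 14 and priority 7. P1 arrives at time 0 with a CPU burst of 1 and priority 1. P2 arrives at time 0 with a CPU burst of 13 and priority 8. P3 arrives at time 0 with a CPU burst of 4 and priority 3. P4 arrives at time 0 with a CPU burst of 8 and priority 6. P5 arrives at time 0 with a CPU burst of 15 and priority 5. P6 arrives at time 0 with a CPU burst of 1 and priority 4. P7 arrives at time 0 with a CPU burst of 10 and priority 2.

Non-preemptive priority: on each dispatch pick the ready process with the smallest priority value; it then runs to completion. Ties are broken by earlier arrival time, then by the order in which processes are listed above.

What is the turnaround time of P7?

11

Timeline: | P1 0-1 | P7 1-11 | P3 11-15 | P6 15-16 | P5 16-31 | P4 31-39 | P0 39-53 | P2 53-66 |
Completion: P0=53  P1=1  P2=66  P3=15  P4=39  P5=31  P6=16  P7=11
Turnaround(P7) = completion − arrival = 11 − 0 = 11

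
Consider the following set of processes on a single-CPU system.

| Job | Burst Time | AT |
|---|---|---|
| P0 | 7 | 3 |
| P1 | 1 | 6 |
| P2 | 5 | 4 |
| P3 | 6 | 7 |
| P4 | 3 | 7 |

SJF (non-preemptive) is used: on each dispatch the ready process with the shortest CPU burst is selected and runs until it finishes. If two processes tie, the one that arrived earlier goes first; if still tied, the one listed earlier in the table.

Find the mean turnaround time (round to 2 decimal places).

Gantt: | idle 0-3 | P0 3-10 | P1 10-11 | P4 11-14 | P2 14-19 | P3 19-25 |
Completion: P0=10  P1=11  P2=19  P3=25  P4=14
Turnaround (C−A): P0=7  P1=5  P2=15  P3=18  P4=7
Turnaround times: P0=7, P1=5, P2=15, P3=18, P4=7
Average turnaround = (7+5+15+18+7) / 5 = 52/5 = 10.40

10.40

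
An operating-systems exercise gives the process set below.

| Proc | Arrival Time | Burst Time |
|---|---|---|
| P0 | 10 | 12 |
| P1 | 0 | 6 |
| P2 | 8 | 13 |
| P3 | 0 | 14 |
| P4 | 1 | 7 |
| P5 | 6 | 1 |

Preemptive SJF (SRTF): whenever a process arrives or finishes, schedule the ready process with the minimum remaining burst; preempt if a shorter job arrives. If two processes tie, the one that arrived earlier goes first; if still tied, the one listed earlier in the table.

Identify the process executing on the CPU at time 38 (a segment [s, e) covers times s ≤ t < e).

Gantt: | P1 0-6 | P5 6-7 | P4 7-14 | P0 14-26 | P2 26-39 | P3 39-53 |
Completion: P0=26  P1=6  P2=39  P3=53  P4=14  P5=7

P2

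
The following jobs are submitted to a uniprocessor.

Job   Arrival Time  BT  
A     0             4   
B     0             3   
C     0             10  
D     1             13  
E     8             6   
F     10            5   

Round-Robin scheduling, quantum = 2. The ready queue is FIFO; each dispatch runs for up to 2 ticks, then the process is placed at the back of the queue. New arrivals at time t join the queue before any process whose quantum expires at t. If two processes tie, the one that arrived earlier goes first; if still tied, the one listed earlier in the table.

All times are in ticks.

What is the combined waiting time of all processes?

103

Timeline: | A 0-2 | B 2-4 | C 4-6 | D 6-8 | A 8-10 | B 10-11 | C 11-13 | E 13-15 | D 15-17 | F 17-19 | C 19-21 | E 21-23 | D 23-25 | F 25-27 | C 27-29 | E 29-31 | D 31-33 | F 33-34 | C 34-36 | D 36-41 |
Completion: A=10  B=11  C=36  D=41  E=31  F=34
Waiting = turnaround − burst: A=6, B=8, C=26, D=27, E=17, F=19
Total waiting = 6 + 8 + 26 + 27 + 17 + 19 = 103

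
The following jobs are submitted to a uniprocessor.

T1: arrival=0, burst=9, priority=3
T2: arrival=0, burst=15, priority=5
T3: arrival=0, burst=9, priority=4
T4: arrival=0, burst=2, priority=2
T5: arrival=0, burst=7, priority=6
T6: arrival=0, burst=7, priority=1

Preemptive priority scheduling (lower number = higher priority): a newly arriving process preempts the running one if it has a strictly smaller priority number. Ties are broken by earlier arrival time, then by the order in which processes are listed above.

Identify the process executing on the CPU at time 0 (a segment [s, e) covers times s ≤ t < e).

T6

Schedule: | T6 0-7 | T4 7-9 | T1 9-18 | T3 18-27 | T2 27-42 | T5 42-49 |
Completion: T1=18  T2=42  T3=27  T4=9  T5=49  T6=7
Turnaround (C−A): T1=18  T2=42  T3=27  T4=9  T5=49  T6=7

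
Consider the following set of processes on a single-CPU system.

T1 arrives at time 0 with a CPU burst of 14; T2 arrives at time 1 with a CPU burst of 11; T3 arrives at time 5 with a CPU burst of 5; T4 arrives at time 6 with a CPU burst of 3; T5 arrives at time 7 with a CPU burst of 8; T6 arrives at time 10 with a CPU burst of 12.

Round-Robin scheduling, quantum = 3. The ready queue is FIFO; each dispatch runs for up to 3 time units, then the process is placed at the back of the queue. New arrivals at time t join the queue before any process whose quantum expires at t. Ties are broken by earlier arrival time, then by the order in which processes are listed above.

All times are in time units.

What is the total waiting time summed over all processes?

Schedule: | T1 0-3 | T2 3-6 | T1 6-9 | T3 9-12 | T4 12-15 | T2 15-18 | T5 18-21 | T1 21-24 | T6 24-27 | T3 27-29 | T2 29-32 | T5 32-35 | T1 35-38 | T6 38-41 | T2 41-43 | T5 43-45 | T1 45-47 | T6 47-53 |
Completion: T1=47  T2=43  T3=29  T4=15  T5=45  T6=53
Waiting = turnaround − burst: T1=33, T2=31, T3=19, T4=6, T5=30, T6=31
Total waiting = 33 + 31 + 19 + 6 + 30 + 31 = 150

150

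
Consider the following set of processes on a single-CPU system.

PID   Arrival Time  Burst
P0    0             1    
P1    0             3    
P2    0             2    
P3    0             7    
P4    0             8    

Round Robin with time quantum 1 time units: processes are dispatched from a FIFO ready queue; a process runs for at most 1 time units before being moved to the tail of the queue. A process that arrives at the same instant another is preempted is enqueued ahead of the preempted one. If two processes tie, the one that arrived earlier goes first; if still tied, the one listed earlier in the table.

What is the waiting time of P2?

Timeline: | P0 0-1 | P1 1-2 | P2 2-3 | P3 3-4 | P4 4-5 | P1 5-6 | P2 6-7 | P3 7-8 | P4 8-9 | P1 9-10 | P3 10-11 | P4 11-12 | P3 12-13 | P4 13-14 | P3 14-15 | P4 15-16 | P3 16-17 | P4 17-18 | P3 18-19 | P4 19-21 |
Completion: P0=1  P1=10  P2=7  P3=19  P4=21
Turnaround (C−A): P0=1  P1=10  P2=7  P3=19  P4=21
Waiting(P2) = turnaround − burst = 7 − 2 = 5

5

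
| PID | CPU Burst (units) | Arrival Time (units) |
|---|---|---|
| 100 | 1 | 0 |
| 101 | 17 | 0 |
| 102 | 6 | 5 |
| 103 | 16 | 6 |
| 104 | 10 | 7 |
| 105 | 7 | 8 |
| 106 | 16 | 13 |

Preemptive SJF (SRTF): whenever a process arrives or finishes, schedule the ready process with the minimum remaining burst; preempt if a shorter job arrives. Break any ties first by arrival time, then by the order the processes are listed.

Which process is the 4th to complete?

Gantt: | 100 0-1 | 101 1-5 | 102 5-11 | 105 11-18 | 104 18-28 | 101 28-41 | 103 41-57 | 106 57-73 |
Completion: 100=1  101=41  102=11  103=57  104=28  105=18  106=73
Finish order: 100 → 102 → 105 → 104 → 101 → 103 → 106

104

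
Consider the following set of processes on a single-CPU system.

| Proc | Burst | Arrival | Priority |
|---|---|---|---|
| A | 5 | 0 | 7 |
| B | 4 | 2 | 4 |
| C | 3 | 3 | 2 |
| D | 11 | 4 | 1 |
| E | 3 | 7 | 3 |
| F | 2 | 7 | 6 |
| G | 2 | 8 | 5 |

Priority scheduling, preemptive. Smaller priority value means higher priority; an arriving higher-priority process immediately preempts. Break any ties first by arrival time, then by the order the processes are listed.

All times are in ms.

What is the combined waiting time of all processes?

96

Schedule: | A 0-2 | B 2-3 | C 3-4 | D 4-15 | C 15-17 | E 17-20 | B 20-23 | G 23-25 | F 25-27 | A 27-30 |
Completion: A=30  B=23  C=17  D=15  E=20  F=27  G=25
Turnaround (C−A): A=30  B=21  C=14  D=11  E=13  F=20  G=17
Waiting = turnaround − burst: A=25, B=17, C=11, D=0, E=10, F=18, G=15
Total waiting = 25 + 17 + 11 + 0 + 10 + 18 + 15 = 96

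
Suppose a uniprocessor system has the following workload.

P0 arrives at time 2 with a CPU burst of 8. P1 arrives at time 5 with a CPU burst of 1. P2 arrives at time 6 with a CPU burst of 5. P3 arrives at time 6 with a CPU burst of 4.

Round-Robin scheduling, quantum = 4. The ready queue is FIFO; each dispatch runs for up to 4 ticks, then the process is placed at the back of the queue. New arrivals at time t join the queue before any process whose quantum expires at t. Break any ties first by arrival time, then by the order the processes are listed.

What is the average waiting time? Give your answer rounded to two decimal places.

6.00

Schedule: | idle 0-2 | P0 2-6 | P1 6-7 | P2 7-11 | P3 11-15 | P0 15-19 | P2 19-20 |
Completion: P0=19  P1=7  P2=20  P3=15
Waiting times: P0=9, P1=1, P2=9, P3=5
Average waiting = (9+1+9+5) / 4 = 24/4 = 6.00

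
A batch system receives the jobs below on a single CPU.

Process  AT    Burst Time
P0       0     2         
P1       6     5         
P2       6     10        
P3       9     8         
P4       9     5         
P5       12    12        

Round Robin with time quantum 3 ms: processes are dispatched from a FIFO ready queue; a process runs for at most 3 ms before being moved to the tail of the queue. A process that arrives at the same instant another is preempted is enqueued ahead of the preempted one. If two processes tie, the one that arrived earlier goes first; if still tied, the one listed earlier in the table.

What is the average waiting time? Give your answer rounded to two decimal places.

Schedule: | P0 0-2 | idle 2-6 | P1 6-9 | P2 9-12 | P3 12-15 | P4 15-18 | P1 18-20 | P5 20-23 | P2 23-26 | P3 26-29 | P4 29-31 | P5 31-34 | P2 34-37 | P3 37-39 | P5 39-42 | P2 42-43 | P5 43-46 |
Completion: P0=2  P1=20  P2=43  P3=39  P4=31  P5=46
Waiting times: P0=0, P1=9, P2=27, P3=22, P4=17, P5=22
Average waiting = (0+9+27+22+17+22) / 6 = 97/6 = 16.17

16.17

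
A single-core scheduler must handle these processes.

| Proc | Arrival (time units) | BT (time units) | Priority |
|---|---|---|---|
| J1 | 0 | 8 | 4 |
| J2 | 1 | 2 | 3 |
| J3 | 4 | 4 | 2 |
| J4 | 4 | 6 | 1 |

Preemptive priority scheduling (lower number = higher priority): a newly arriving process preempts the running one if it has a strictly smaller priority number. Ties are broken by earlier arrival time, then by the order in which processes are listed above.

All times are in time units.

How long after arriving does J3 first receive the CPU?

Timeline: | J1 0-1 | J2 1-3 | J1 3-4 | J4 4-10 | J3 10-14 | J1 14-20 |
Completion: J1=20  J2=3  J3=14  J4=10
Turnaround (C−A): J1=20  J2=2  J3=10  J4=6
Response(J3) = first start − arrival = 10 − 4 = 6

6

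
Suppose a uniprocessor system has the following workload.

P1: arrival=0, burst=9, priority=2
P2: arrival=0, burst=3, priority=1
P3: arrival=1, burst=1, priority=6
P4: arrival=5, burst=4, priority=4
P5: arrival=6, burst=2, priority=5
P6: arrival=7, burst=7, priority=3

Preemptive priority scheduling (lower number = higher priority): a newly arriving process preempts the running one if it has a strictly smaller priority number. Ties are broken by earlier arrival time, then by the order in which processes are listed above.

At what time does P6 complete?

Timeline: | P2 0-3 | P1 3-12 | P6 12-19 | P4 19-23 | P5 23-25 | P3 25-26 |
Completion: P1=12  P2=3  P3=26  P4=23  P5=25  P6=19

19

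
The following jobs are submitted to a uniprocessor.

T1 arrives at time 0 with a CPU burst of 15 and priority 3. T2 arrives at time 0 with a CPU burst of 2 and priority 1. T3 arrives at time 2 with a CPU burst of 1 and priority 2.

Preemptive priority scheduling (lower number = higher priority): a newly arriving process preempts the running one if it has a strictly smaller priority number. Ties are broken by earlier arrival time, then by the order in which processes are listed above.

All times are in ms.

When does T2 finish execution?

2

Gantt: | T2 0-2 | T3 2-3 | T1 3-18 |
Completion: T1=18  T2=2  T3=3
Turnaround (C−A): T1=18  T2=2  T3=1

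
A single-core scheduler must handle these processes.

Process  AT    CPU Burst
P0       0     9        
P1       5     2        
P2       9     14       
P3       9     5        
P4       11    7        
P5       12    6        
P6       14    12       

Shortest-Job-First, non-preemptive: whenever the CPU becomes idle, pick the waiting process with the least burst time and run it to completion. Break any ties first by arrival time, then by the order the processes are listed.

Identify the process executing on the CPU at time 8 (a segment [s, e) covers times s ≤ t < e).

P0

Schedule: | P0 0-9 | P1 9-11 | P3 11-16 | P5 16-22 | P4 22-29 | P6 29-41 | P2 41-55 |
Completion: P0=9  P1=11  P2=55  P3=16  P4=29  P5=22  P6=41
Turnaround (C−A): P0=9  P1=6  P2=46  P3=7  P4=18  P5=10  P6=27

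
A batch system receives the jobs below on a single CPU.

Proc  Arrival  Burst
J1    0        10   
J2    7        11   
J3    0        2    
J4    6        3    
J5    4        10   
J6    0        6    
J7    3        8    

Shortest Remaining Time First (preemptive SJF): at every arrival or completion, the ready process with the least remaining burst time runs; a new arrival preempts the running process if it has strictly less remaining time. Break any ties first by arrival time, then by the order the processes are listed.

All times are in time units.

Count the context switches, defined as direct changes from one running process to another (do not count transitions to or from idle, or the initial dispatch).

Schedule: | J3 0-2 | J6 2-8 | J4 8-11 | J7 11-19 | J1 19-29 | J5 29-39 | J2 39-50 |
Completion: J1=29  J2=50  J3=2  J4=11  J5=39  J6=8  J7=19
Turnaround (C−A): J1=29  J2=43  J3=2  J4=5  J5=35  J6=8  J7=16

6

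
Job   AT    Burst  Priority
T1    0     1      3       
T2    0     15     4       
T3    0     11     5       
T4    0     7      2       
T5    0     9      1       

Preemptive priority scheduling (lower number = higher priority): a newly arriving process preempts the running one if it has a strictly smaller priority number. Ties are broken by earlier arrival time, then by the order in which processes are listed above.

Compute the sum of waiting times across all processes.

74

Gantt: | T5 0-9 | T4 9-16 | T1 16-17 | T2 17-32 | T3 32-43 |
Completion: T1=17  T2=32  T3=43  T4=16  T5=9
Turnaround (C−A): T1=17  T2=32  T3=43  T4=16  T5=9
Waiting = turnaround − burst: T1=16, T2=17, T3=32, T4=9, T5=0
Total waiting = 16 + 17 + 32 + 9 + 0 = 74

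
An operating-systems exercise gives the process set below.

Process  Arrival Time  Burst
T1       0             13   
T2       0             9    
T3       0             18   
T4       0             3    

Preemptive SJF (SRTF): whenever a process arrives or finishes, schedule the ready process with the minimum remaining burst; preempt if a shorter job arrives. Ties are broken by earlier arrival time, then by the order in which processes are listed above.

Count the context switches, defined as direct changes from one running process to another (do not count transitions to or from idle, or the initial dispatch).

3

Schedule: | T4 0-3 | T2 3-12 | T1 12-25 | T3 25-43 |
Completion: T1=25  T2=12  T3=43  T4=3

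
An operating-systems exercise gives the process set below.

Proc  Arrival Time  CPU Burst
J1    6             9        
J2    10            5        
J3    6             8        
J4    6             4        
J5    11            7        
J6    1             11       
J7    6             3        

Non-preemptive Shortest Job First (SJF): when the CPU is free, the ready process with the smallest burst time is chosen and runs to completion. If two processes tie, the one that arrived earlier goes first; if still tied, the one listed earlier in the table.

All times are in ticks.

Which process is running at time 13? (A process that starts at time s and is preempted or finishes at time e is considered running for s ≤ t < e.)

J7

Gantt: | idle 0-1 | J6 1-12 | J7 12-15 | J4 15-19 | J2 19-24 | J5 24-31 | J3 31-39 | J1 39-48 |
Completion: J1=48  J2=24  J3=39  J4=19  J5=31  J6=12  J7=15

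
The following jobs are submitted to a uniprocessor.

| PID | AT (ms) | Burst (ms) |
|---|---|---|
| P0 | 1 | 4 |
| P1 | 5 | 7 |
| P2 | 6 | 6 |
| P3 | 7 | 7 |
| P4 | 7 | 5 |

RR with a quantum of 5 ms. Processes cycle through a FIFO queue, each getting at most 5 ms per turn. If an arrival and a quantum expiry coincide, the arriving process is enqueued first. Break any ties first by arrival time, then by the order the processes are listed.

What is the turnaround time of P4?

18

Gantt: | idle 0-1 | P0 1-5 | P1 5-10 | P2 10-15 | P3 15-20 | P4 20-25 | P1 25-27 | P2 27-28 | P3 28-30 |
Completion: P0=5  P1=27  P2=28  P3=30  P4=25
Turnaround (C−A): P0=4  P1=22  P2=22  P3=23  P4=18
Turnaround(P4) = completion − arrival = 25 − 7 = 18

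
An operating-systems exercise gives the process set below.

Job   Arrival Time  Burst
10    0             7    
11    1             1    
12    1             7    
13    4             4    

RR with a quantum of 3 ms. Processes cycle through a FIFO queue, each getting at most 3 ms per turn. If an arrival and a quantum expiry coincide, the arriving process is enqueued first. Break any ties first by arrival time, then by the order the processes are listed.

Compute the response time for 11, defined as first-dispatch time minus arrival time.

2

Gantt: | 10 0-3 | 11 3-4 | 12 4-7 | 10 7-10 | 13 10-13 | 12 13-16 | 10 16-17 | 13 17-18 | 12 18-19 |
Completion: 10=17  11=4  12=19  13=18
Turnaround (C−A): 10=17  11=3  12=18  13=14
Response(11) = first start − arrival = 3 − 1 = 2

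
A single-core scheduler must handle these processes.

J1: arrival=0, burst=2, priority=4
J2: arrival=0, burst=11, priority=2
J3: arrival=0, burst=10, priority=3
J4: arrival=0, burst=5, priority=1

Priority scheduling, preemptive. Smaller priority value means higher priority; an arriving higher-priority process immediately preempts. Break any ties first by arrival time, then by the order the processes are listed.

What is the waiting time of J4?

Schedule: | J4 0-5 | J2 5-16 | J3 16-26 | J1 26-28 |
Completion: J1=28  J2=16  J3=26  J4=5
Waiting(J4) = turnaround − burst = 5 − 5 = 0

0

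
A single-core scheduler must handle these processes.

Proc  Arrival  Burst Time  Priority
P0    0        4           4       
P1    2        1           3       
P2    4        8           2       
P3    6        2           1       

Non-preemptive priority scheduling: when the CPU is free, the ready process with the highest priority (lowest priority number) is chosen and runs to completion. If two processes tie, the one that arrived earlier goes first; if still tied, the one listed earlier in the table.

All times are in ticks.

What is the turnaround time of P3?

8

Schedule: | P0 0-4 | P2 4-12 | P3 12-14 | P1 14-15 |
Completion: P0=4  P1=15  P2=12  P3=14
Turnaround(P3) = completion − arrival = 14 − 6 = 8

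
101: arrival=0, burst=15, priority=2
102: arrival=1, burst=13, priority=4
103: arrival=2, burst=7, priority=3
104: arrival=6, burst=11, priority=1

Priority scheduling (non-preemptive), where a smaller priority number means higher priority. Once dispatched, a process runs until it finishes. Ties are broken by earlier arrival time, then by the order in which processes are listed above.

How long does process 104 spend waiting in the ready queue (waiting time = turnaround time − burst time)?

Timeline: | 101 0-15 | 104 15-26 | 103 26-33 | 102 33-46 |
Completion: 101=15  102=46  103=33  104=26
Waiting(104) = turnaround − burst = 20 − 11 = 9

9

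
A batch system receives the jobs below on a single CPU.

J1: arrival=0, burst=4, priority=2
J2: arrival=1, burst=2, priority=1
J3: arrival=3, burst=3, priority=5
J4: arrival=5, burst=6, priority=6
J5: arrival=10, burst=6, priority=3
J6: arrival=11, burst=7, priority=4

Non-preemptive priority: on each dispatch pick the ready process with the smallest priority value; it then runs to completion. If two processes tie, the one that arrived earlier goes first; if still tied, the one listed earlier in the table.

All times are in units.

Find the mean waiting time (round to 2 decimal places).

4.17

Gantt: | J1 0-4 | J2 4-6 | J3 6-9 | J4 9-15 | J5 15-21 | J6 21-28 |
Completion: J1=4  J2=6  J3=9  J4=15  J5=21  J6=28
Turnaround (C−A): J1=4  J2=5  J3=6  J4=10  J5=11  J6=17
Waiting times: J1=0, J2=3, J3=3, J4=4, J5=5, J6=10
Average waiting = (0+3+3+4+5+10) / 6 = 25/6 = 4.17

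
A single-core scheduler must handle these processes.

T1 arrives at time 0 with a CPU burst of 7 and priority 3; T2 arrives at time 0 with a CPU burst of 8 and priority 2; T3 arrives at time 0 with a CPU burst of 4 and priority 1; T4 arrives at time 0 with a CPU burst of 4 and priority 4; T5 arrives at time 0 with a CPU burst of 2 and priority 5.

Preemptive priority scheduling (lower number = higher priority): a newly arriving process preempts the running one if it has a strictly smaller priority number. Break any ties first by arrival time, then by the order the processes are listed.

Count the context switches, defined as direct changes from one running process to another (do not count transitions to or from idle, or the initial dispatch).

Schedule: | T3 0-4 | T2 4-12 | T1 12-19 | T4 19-23 | T5 23-25 |
Completion: T1=19  T2=12  T3=4  T4=23  T5=25
Turnaround (C−A): T1=19  T2=12  T3=4  T4=23  T5=25

4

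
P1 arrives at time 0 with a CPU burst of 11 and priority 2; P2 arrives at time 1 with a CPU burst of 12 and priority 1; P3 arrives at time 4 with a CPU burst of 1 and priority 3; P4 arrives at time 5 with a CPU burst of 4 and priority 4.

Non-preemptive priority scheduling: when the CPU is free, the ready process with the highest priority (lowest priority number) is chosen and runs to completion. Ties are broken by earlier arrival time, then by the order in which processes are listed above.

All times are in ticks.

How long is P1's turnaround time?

11

Schedule: | P1 0-11 | P2 11-23 | P3 23-24 | P4 24-28 |
Completion: P1=11  P2=23  P3=24  P4=28
Turnaround (C−A): P1=11  P2=22  P3=20  P4=23
Turnaround(P1) = completion − arrival = 11 − 0 = 11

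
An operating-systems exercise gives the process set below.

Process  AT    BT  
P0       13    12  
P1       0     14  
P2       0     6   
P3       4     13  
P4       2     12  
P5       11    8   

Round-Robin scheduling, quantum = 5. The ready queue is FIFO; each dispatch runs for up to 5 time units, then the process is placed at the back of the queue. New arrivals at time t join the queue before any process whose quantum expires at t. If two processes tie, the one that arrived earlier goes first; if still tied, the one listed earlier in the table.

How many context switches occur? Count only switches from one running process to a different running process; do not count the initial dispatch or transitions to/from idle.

15

Timeline: | P1 0-5 | P2 5-10 | P4 10-15 | P3 15-20 | P1 20-25 | P2 25-26 | P5 26-31 | P0 31-36 | P4 36-41 | P3 41-46 | P1 46-50 | P5 50-53 | P0 53-58 | P4 58-60 | P3 60-63 | P0 63-65 |
Completion: P0=65  P1=50  P2=26  P3=63  P4=60  P5=53
Turnaround (C−A): P0=52  P1=50  P2=26  P3=59  P4=58  P5=42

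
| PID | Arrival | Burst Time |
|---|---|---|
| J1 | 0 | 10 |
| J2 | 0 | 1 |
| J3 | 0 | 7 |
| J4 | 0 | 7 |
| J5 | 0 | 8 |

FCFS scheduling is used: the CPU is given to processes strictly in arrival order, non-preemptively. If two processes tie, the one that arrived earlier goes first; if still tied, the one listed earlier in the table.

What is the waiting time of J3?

Timeline: | J1 0-10 | J2 10-11 | J3 11-18 | J4 18-25 | J5 25-33 |
Completion: J1=10  J2=11  J3=18  J4=25  J5=33
Turnaround (C−A): J1=10  J2=11  J3=18  J4=25  J5=33
Waiting(J3) = turnaround − burst = 18 − 7 = 11

11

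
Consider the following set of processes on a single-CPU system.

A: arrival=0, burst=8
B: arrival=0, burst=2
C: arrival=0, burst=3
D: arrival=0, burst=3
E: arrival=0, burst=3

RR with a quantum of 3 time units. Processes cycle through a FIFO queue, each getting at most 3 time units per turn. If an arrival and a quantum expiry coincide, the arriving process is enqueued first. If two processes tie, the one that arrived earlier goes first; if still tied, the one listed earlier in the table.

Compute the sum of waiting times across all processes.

Timeline: | A 0-3 | B 3-5 | C 5-8 | D 8-11 | E 11-14 | A 14-19 |
Completion: A=19  B=5  C=8  D=11  E=14
Turnaround (C−A): A=19  B=5  C=8  D=11  E=14
Waiting = turnaround − burst: A=11, B=3, C=5, D=8, E=11
Total waiting = 11 + 3 + 5 + 8 + 11 = 38

38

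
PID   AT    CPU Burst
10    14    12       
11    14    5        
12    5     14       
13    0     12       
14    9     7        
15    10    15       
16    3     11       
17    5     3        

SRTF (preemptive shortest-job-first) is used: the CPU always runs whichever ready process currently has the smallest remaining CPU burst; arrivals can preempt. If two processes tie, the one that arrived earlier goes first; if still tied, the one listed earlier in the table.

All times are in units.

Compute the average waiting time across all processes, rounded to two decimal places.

Schedule: | 13 0-5 | 17 5-8 | 13 8-15 | 11 15-20 | 14 20-27 | 16 27-38 | 10 38-50 | 12 50-64 | 15 64-79 |
Completion: 10=50  11=20  12=64  13=15  14=27  15=79  16=38  17=8
Turnaround (C−A): 10=36  11=6  12=59  13=15  14=18  15=69  16=35  17=3
Waiting times: 10=24, 11=1, 12=45, 13=3, 14=11, 15=54, 16=24, 17=0
Average waiting = (24+1+45+3+11+54+24+0) / 8 = 162/8 = 20.25

20.25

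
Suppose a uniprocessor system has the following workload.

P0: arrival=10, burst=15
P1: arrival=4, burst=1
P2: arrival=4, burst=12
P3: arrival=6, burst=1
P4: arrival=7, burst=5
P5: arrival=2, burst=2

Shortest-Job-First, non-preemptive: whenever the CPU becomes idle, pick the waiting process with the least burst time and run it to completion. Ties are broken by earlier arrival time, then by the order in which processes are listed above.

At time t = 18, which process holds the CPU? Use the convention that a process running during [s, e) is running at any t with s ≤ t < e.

Schedule: | idle 0-2 | P5 2-4 | P1 4-5 | P2 5-17 | P3 17-18 | P4 18-23 | P0 23-38 |
Completion: P0=38  P1=5  P2=17  P3=18  P4=23  P5=4
Turnaround (C−A): P0=28  P1=1  P2=13  P3=12  P4=16  P5=2

P4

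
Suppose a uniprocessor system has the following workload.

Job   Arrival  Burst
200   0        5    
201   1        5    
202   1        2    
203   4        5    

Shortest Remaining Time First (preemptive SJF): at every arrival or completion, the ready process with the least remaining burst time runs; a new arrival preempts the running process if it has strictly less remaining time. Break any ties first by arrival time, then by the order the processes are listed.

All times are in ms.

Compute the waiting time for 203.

8

Schedule: | 200 0-1 | 202 1-3 | 200 3-7 | 201 7-12 | 203 12-17 |
Completion: 200=7  201=12  202=3  203=17
Waiting(203) = turnaround − burst = 13 − 5 = 8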